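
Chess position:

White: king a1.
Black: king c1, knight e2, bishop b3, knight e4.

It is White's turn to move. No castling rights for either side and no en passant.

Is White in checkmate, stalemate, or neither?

stalemate

White to move; white king on a1.
In check: no.
King squares — b1: attacked by Kc1; a2: attacked by Bb3; b2: attacked by Kc1.
Legal moves for White: none.
Not in check and no legal moves → stalemate.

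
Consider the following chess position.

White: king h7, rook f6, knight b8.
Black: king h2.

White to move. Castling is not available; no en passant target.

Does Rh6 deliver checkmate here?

no

After Rh6: black king on h2; in check: yes, from the white rook on h6.
Black has 3 legal replies: Kg3, Kg2, Kg1.
In check but a legal move exists → not checkmate.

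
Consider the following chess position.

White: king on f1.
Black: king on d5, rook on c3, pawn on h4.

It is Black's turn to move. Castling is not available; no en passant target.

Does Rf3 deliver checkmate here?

no

After Rf3: white king on f1; in check: yes, from the black rook on f3.
White has 4 legal replies: Kg2, Ke2, Kg1, Ke1.
In check but a legal move exists → not checkmate.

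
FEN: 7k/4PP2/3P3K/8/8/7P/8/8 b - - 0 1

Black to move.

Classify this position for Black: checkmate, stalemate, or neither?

Black to move; black king on h8.
In check: no.
King squares — g7: attacked by Kh6; h7: attacked by Kh6; g8: attacked by Pf7.
Legal moves for Black: none.
Not in check and no legal moves → stalemate.

stalemate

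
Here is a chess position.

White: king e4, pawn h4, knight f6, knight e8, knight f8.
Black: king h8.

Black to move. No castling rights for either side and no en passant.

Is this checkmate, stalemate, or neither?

Black to move; black king on h8.
In check: no.
King squares — g7: attacked by Ne8; h7: attacked by Nf6; g8: attacked by Nf6.
Legal moves for Black: none.
Not in check and no legal moves → stalemate.

stalemate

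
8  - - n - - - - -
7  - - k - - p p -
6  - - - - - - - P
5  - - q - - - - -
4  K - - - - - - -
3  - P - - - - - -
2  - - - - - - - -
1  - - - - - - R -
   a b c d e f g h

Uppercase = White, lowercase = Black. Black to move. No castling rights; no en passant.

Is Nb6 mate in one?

After Nb6: white king on a4; in check: yes, from the black knight on b6.
King squares — a3: attacked by Qc5; b3: own pawn; b4: attacked by Qc5; a5: attacked by Qc5; b5: attacked by Qc5.
White has no legal moves → checkmate.

yes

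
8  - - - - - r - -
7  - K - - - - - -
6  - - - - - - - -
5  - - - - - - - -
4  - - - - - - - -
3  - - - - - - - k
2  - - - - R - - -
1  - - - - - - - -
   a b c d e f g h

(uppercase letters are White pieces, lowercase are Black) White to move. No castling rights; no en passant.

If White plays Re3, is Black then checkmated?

no

After Re3: black king on h3; in check: yes, from the white rook on e3.
Black has 5 legal replies: Kh4, Kg4, Kh2, Kg2, Rf3.
In check but a legal move exists → not checkmate.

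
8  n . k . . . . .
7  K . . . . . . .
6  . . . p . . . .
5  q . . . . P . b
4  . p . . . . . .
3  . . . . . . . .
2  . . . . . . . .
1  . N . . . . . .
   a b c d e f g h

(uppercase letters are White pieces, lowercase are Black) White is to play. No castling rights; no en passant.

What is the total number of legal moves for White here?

White to move; king on a7.
In check: yes, from the black queen on a5.
Legal moves: none.
Count: 0.

0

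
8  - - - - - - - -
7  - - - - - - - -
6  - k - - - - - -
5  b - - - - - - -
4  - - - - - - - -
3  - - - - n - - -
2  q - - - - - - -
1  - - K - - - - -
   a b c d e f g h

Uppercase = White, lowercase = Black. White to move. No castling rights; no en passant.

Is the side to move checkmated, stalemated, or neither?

stalemate

White to move; white king on c1.
In check: no.
King squares — b1: attacked by Qa2; d1: attacked by Ne3; b2: attacked by Qa2; c2: attacked by Qa2; d2: attacked by Qa2.
Legal moves for White: none.
Not in check and no legal moves → stalemate.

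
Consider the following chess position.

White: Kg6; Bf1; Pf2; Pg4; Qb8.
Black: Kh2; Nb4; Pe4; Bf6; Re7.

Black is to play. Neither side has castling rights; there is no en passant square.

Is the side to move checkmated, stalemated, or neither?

neither

Black to move; black king on h2.
In check: yes, from the white queen on b8.
Legal moves for Black: Kh1, Kg1, Rc7, Re5, Be5.
Black is in check but has 5 legal moves → neither.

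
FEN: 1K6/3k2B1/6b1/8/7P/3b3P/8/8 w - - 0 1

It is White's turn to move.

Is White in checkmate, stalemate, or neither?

White to move; white king on b8.
In check: no.
Legal moves for White: Ka8, Kb7, Ka7, Bh8, Bf8, Bh6, Bf6, Be5, Bd4, Bc3, Bb2, Ba1, h5.
White has 13 legal moves and is not in check → neither.

neither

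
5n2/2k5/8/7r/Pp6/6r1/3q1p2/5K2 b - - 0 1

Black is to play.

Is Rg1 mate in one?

After Rg1: white king on f1; in check: yes, from the black rook on g1.
King squares — e1: attacked by Rg1; g1: attacked by Pf2; e2: attacked by Qd2; f2: attacked by Qd2; g2: attacked by Rg1.
White has no legal moves → checkmate.

yes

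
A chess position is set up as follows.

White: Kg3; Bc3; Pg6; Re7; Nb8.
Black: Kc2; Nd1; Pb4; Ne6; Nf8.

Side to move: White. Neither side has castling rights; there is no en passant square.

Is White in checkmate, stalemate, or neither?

neither

White to move; white king on g3.
In check: no.
Legal moves for White include: Nd7, Nc6, Na6, Re8, Rh7, Rg7, Rf7, Rd7, Rc7, Rb7, Ra7, Rxe6, Kh4, Kg4, Kh3, Kf3, Kh2, Kg2, ... (list truncated; more exist).
White has legal moves and is not in check → neither.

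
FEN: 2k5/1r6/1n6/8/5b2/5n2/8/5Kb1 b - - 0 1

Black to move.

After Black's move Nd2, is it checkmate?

no

After Nd2: white king on f1; in check: yes, from the black knight on d2.
White has 4 legal replies: Kg2, Ke2, Kxg1, Ke1.
In check but a legal move exists → not checkmate.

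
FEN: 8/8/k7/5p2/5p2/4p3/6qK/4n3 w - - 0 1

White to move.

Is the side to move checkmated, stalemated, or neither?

White to move; white king on h2.
In check: yes, from the black queen on g2.
King squares — g1: attacked by Qg2; h1: attacked by Qg2; g2: attacked by Ne1; g3: attacked by Qg2; h3: attacked by Qg2.
Legal moves for White: none.
In check with no legal moves → checkmate.

checkmate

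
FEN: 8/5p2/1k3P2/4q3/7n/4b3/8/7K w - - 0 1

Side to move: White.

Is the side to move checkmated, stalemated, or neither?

White to move; white king on h1.
In check: no.
King squares — g1: attacked by Be3; g2: attacked by Nh4; h2: attacked by Qe5.
Legal moves for White: none.
Not in check and no legal moves → stalemate.

stalemate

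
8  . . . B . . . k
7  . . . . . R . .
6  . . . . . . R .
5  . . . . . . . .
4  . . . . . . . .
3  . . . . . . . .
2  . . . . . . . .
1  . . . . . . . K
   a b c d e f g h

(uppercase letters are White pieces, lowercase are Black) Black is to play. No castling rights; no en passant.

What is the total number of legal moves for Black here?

Black to move; king on h8.
In check: no.
Legal moves: none.
Count: 0.

0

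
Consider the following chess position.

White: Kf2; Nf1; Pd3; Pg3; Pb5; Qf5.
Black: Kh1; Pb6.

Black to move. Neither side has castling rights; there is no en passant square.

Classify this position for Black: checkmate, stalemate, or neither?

stalemate

Black to move; black king on h1.
In check: no.
King squares — g1: attacked by Kf2; g2: attacked by Kf2; h2: attacked by Nf1.
Legal moves for Black: none.
Not in check and no legal moves → stalemate.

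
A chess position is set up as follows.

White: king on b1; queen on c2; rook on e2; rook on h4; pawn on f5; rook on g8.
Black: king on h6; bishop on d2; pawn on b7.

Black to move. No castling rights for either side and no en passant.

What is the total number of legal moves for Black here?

Black to move; king on h6.
In check: yes, from the white rook on h4.
Legal moves: none.
Count: 0.

0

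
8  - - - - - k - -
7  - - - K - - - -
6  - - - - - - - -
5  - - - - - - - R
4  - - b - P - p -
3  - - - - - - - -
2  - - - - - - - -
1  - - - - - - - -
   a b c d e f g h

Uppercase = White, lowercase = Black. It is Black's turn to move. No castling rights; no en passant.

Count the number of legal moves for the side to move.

Black to move; king on f8.
In check: no.
Legal moves: Kg8, Kg7, Kf7, Bg8, Bf7, Be6+, Ba6, Bd5, Bb5+, Bd3, Bb3, Be2, Ba2, Bf1, g3.
Count: 15.

15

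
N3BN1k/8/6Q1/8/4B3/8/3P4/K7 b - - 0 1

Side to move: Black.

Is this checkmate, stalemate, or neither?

Black to move; black king on h8.
In check: no.
King squares — g7: attacked by Qg6; h7: attacked by Qg6; g8: attacked by Qg6.
Legal moves for Black: none.
Not in check and no legal moves → stalemate.

stalemate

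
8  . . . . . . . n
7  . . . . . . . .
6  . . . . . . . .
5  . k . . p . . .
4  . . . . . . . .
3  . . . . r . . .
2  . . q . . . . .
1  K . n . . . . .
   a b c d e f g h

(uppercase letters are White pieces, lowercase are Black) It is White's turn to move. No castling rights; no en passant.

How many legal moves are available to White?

0

White to move; king on a1.
In check: no.
Legal moves: none.
Count: 0.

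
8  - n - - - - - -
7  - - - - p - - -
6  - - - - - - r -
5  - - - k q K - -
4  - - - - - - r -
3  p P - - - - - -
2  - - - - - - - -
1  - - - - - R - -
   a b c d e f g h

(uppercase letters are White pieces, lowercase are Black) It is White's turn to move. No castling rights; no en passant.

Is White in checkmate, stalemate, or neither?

checkmate

White to move; white king on f5.
In check: yes, from the black queen on e5.
King squares — e4: attacked by Rg4; f4: attacked by Rg4; g4: attacked by Rg6; e5: attacked by Kd5; g5: attacked by Rg4; e6: attacked by Kd5; f6: attacked by Qe5; g6: attacked by Rg4.
Legal moves for White: none.
In check with no legal moves → checkmate.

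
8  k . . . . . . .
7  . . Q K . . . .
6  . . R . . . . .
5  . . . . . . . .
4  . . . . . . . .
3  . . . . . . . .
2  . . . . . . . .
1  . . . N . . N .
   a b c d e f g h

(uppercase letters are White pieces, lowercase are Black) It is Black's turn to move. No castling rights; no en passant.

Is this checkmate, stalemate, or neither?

Black to move; black king on a8.
In check: no.
King squares — a7: attacked by Qc7; b7: attacked by Qc7; b8: attacked by Qc7.
Legal moves for Black: none.
Not in check and no legal moves → stalemate.

stalemate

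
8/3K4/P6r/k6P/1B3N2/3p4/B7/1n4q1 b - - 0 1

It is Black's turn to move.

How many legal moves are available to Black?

5

Black to move; king on a5.
In check: yes, from the white bishop on b4.
Legal moves: Kb6, Kxa6, Kb5, Kxb4, Ka4.
Count: 5.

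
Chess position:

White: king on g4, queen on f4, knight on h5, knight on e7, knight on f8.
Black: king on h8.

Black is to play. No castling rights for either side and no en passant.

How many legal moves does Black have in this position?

0

Black to move; king on h8.
In check: no.
Legal moves: none.
Count: 0.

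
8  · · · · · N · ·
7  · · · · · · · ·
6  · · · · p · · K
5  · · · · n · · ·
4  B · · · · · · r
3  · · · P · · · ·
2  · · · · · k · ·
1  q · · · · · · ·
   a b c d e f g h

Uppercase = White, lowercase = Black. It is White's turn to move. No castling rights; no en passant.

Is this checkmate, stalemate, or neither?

neither

White to move; white king on h6.
In check: yes, from the black rook on h4.
King squares — g5: available; h5: attacked by Rh4; g6: attacked by Ne5; g7: available; h7: attacked by Rh4.
Legal moves for White: Kg7, Kg5.
White is in check but has 2 legal moves → neither.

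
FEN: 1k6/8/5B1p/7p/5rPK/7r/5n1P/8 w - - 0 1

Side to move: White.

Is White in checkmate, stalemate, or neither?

checkmate

White to move; white king on h4.
In check: yes, from the black rook on h3.
King squares — g3: attacked by Rh3; h3: attacked by Nf2; g4: own pawn; g5: attacked by Ph6; h5: attacked by Rh3.
Legal moves for White: none.
In check with no legal moves → checkmate.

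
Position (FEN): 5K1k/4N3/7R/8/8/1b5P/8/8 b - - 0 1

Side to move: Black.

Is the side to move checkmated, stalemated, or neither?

Black to move; black king on h8.
In check: yes, from the white rook on h6.
King squares — g7: attacked by Kf8; h7: attacked by Rh6; g8: attacked by Ne7.
Legal moves for Black: none.
In check with no legal moves → checkmate.

checkmate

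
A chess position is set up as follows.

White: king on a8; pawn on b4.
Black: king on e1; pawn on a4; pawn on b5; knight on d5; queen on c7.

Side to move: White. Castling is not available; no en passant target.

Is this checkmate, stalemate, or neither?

White to move; white king on a8.
In check: no.
King squares — a7: attacked by Qc7; b7: attacked by Qc7; b8: attacked by Qc7.
Legal moves for White: none.
Not in check and no legal moves → stalemate.

stalemate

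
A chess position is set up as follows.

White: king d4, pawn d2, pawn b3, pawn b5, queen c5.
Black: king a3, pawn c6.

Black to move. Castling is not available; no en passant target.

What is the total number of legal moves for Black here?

3

Black to move; king on a3.
In check: yes, from the white queen on c5.
Legal moves: Kxb3, Kb2, Ka2.
Count: 3.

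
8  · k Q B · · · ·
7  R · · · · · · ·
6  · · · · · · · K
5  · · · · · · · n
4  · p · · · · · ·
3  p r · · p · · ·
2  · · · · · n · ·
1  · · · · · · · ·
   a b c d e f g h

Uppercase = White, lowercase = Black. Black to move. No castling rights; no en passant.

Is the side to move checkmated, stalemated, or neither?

Black to move; black king on b8.
In check: yes, from the white queen on c8.
Legal moves for Black: Kxc8, Kxa7.
Black is in check but has 2 legal moves → neither.

neither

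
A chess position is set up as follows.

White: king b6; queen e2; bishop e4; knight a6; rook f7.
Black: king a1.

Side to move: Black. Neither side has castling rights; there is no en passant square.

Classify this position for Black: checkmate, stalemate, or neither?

stalemate

Black to move; black king on a1.
In check: no.
King squares — b1: attacked by Be4; a2: attacked by Qe2; b2: attacked by Qe2.
Legal moves for Black: none.
Not in check and no legal moves → stalemate.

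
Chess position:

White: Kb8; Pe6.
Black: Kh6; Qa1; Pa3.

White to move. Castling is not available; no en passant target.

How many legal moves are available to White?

White to move; king on b8.
In check: no.
Legal moves: Kc8, Ka8, Kc7, Kb7, Ka7, e7.
Count: 6.

6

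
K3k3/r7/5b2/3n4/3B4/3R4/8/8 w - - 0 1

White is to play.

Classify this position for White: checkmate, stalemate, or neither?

neither

White to move; white king on a8.
In check: yes, from the black rook on a7.
King squares — a7: available; b7: attacked by Ra7; b8: available.
Legal moves for White: Kb8, Kxa7, Bxa7.
White is in check but has 3 legal moves → neither.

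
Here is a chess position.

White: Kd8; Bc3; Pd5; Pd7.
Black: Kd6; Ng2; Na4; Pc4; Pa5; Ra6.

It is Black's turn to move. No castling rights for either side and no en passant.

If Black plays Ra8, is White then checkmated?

After Ra8: white king on d8; in check: yes, from the black rook on a8.
King squares — c7: attacked by Kd6; d7: own pawn; e7: attacked by Kd6; c8: attacked by Ra8; e8: attacked by Ra8.
White has no legal moves → checkmate.

yes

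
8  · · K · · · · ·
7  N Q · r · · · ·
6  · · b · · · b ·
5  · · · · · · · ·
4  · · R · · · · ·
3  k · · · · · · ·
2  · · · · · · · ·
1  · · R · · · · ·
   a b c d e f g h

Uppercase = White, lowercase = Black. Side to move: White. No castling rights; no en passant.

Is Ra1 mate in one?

yes

After Ra1: black king on a3; in check: yes, from the white rook on a1.
King squares — a2: attacked by Ra1; b2: attacked by Qb7; b3: attacked by Qb7; a4: attacked by Ra1; b4: attacked by Rc4.
Black has no legal moves → checkmate.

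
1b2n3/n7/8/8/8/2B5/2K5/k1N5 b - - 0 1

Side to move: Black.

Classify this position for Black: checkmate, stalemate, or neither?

Black to move; black king on a1.
In check: yes, from the white bishop on c3.
King squares — b1: attacked by Kc2; a2: attacked by Nc1; b2: attacked by Kc2.
Legal moves for Black: none.
In check with no legal moves → checkmate.

checkmate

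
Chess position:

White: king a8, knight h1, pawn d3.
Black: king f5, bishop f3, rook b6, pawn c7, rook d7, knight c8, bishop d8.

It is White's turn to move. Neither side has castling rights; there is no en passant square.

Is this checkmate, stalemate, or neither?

checkmate

White to move; white king on a8.
In check: yes, from the black bishop on f3.
King squares — a7: attacked by Nc8; b7: attacked by Bf3; b8: attacked by Rb6.
Legal moves for White: none.
In check with no legal moves → checkmate.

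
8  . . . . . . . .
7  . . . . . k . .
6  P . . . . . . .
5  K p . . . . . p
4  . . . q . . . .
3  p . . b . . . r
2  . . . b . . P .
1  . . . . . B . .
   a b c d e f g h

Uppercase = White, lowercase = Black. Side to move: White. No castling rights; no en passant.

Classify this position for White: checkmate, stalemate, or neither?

White to move; white king on a5.
In check: yes, from the black bishop on d2.
King squares — a4: attacked by Qd4; b4: attacked by Bd2; b5: attacked by Bd3; a6: own pawn; b6: attacked by Qd4.
Legal moves for White: none.
In check with no legal moves → checkmate.

checkmate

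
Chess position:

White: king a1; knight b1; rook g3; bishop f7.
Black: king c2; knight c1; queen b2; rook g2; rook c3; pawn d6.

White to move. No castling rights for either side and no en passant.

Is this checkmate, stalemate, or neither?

White to move; white king on a1.
In check: yes, from the black queen on b2.
King squares — b1: own knight; a2: attacked by Nc1; b2: attacked by Kc2.
Legal moves for White: none.
In check with no legal moves → checkmate.

checkmate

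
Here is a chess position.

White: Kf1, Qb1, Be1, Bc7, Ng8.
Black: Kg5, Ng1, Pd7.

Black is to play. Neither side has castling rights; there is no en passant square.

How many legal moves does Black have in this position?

Black to move; king on g5.
In check: no.
Legal moves: Kh5, Kg4, Nh3, Nf3, Ne2, d6, d5.
Count: 7.

7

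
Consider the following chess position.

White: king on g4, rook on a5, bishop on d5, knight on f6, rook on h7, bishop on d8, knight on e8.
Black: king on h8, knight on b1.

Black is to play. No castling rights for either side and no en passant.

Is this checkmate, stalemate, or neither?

Black to move; black king on h8.
In check: yes, from the white rook on h7.
King squares — g7: attacked by Rh7; h7: attacked by Nf6; g8: attacked by Bd5.
Legal moves for Black: none.
In check with no legal moves → checkmate.

checkmate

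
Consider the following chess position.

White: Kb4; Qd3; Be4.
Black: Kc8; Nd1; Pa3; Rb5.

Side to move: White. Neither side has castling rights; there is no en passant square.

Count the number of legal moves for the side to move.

White to move; king on b4.
In check: yes, from the black rook on b5.
Legal moves: Kxb5, Kc4, Ka4, Kxa3, Qxb5.
Count: 5.

5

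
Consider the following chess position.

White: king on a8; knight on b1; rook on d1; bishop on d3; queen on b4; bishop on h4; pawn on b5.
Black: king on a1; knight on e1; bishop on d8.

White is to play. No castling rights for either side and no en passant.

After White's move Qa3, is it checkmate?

yes

After Qa3: black king on a1; in check: yes, from the white queen on a3.
King squares — b1: attacked by Rd1; a2: attacked by Qa3; b2: attacked by Qa3.
Black has no legal moves → checkmate.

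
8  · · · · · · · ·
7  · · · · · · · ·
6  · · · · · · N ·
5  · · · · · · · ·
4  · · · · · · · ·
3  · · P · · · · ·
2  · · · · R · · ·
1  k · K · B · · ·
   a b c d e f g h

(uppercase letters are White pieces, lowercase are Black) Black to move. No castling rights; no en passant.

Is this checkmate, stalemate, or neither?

Black to move; black king on a1.
In check: no.
King squares — b1: attacked by Kc1; a2: attacked by Re2; b2: attacked by Kc1.
Legal moves for Black: none.
Not in check and no legal moves → stalemate.

stalemate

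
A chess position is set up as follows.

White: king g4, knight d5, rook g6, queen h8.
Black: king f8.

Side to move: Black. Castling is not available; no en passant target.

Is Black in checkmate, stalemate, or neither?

Black to move; black king on f8.
In check: yes, from the white queen on h8.
Legal moves for Black: Kf7.
Black is in check but has 1 legal move → neither.

neither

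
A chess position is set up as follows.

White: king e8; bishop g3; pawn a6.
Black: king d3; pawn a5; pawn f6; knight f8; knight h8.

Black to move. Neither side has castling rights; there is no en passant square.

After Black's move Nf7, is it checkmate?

no

After Nf7: white king on e8; in check: no.
White is not in check, so this cannot be checkmate.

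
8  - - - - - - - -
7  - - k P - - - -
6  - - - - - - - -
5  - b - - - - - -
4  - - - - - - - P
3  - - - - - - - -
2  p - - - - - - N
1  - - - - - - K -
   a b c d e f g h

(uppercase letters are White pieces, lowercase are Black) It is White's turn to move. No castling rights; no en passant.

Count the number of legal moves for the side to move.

White to move; king on g1.
In check: no.
Legal moves: Ng4, Nf3, Nf1, Kg2, Kf2, Kh1, d8=Q+, d8=R, d8=B+, d8=N, h5.
Count: 11.

11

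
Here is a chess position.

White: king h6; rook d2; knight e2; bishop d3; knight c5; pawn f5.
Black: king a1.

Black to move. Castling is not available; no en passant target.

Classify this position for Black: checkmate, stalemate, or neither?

stalemate

Black to move; black king on a1.
In check: no.
King squares — b1: attacked by Bd3; a2: attacked by Rd2; b2: attacked by Rd2.
Legal moves for Black: none.
Not in check and no legal moves → stalemate.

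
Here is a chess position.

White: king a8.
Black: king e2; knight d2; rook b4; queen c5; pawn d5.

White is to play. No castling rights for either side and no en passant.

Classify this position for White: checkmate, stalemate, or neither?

White to move; white king on a8.
In check: no.
King squares — a7: attacked by Qc5; b7: attacked by Rb4; b8: attacked by Rb4.
Legal moves for White: none.
Not in check and no legal moves → stalemate.

stalemate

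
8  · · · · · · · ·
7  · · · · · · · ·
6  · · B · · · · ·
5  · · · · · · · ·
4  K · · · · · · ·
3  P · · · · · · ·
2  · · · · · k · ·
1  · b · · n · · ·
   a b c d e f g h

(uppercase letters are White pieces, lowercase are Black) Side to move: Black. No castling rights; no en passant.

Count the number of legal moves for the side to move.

16

Black to move; king on f2.
In check: no.
Legal moves: Kg3, Ke3, Ke2, Kg1, Kf1, Nf3, Nd3, Ng2, Nc2, Bh7, Bg6, Bf5, Be4, Bd3, Bc2+, Ba2.
Count: 16.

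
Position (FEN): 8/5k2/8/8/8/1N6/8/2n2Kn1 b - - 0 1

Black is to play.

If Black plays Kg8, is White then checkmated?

no

After Kg8: white king on f1; in check: no.
White is not in check, so this cannot be checkmate.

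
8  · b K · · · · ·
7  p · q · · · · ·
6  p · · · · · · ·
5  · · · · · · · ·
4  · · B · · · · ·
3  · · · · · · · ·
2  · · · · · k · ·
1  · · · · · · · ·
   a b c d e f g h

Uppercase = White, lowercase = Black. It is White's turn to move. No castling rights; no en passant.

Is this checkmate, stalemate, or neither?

checkmate

White to move; white king on c8.
In check: yes, from the black queen on c7.
King squares — b7: attacked by Qc7; c7: attacked by Bb8; d7: attacked by Qc7; b8: attacked by Qc7; d8: attacked by Qc7.
Legal moves for White: none.
In check with no legal moves → checkmate.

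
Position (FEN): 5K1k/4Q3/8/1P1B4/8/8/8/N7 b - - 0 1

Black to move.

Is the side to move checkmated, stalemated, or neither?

stalemate

Black to move; black king on h8.
In check: no.
King squares — g7: attacked by Qe7; h7: attacked by Qe7; g8: attacked by Bd5.
Legal moves for Black: none.
Not in check and no legal moves → stalemate.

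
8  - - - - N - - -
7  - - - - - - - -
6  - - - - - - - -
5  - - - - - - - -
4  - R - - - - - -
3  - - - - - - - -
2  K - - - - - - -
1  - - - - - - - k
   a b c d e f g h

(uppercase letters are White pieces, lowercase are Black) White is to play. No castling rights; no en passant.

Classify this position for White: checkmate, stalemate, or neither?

neither

White to move; white king on a2.
In check: no.
Legal moves for White include: Ng7, Nc7, Nf6, Nd6, Rb8, Rb7, Rb6, Rb5, Rh4+, Rg4, Rf4, Re4, Rd4, Rc4, Ra4, Rb3, Rb2, Rb1+, ... (list truncated; more exist).
White has legal moves and is not in check → neither.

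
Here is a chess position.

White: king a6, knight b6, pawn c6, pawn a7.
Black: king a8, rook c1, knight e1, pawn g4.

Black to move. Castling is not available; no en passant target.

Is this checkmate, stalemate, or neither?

checkmate

Black to move; black king on a8.
In check: yes, from the white knight on b6.
King squares — a7: attacked by Ka6; b7: attacked by Ka6; b8: attacked by Pa7.
Legal moves for Black: none.
In check with no legal moves → checkmate.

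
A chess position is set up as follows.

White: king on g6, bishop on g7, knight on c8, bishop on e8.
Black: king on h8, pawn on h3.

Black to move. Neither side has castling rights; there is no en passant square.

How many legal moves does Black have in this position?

1

Black to move; king on h8.
In check: yes, from the white bishop on g7.
Legal moves: Kg8.
Count: 1.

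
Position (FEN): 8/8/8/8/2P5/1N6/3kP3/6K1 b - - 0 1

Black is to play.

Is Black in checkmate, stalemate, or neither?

neither

Black to move; black king on d2.
In check: yes, from the white knight on b3.
Legal moves for Black: Ke3, Kc3, Kxe2, Kc2, Ke1, Kd1.
Black is in check but has 6 legal moves → neither.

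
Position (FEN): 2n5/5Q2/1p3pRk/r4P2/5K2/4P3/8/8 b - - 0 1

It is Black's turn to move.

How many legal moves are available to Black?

Black to move; king on h6.
In check: yes, from the white rook on g6.
Legal moves: Kh5.
Count: 1.

1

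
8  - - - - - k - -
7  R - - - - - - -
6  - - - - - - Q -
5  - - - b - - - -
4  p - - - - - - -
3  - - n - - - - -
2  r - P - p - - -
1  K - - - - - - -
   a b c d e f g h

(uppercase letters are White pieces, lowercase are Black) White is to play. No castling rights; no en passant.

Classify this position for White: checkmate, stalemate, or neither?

White to move; white king on a1.
In check: yes, from the black rook on a2.
King squares — b1: attacked by Nc3; a2: attacked by Nc3; b2: attacked by Ra2.
Legal moves for White: none.
In check with no legal moves → checkmate.

checkmate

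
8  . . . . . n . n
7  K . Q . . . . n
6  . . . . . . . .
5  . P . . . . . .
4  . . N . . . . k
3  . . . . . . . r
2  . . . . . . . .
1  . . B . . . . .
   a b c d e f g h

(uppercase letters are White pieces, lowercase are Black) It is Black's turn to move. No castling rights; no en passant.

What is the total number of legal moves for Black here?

Black to move; king on h4.
In check: no.
Legal moves: Nf7, Nhg6, Nd7, Nfg6, Ne6, Nf6, Ng5, Kh5, Kg4, Rg3, Rf3, Re3, Rd3, Rc3, Rb3, Ra3+, Rh2, Rh1.
Count: 18.

18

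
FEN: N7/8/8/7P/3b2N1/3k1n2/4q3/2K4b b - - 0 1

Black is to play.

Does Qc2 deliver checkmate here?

yes

After Qc2: white king on c1; in check: yes, from the black queen on c2.
King squares — b1: attacked by Qc2; d1: attacked by Qc2; b2: attacked by Qc2; c2: attacked by Kd3; d2: attacked by Qc2.
White has no legal moves → checkmate.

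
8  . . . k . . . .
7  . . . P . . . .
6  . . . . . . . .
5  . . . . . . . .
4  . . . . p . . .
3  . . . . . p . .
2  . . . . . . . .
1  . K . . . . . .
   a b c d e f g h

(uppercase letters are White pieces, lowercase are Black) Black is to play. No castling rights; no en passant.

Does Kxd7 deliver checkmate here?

no

After Kxd7: white king on b1; in check: no.
White is not in check, so this cannot be checkmate.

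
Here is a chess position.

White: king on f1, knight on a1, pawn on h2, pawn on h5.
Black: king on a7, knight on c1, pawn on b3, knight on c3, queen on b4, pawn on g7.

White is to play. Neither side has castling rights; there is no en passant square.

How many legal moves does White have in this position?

White to move; king on f1.
In check: no.
Legal moves: Kg2, Kf2, Kg1, Ke1, Nxb3, Nc2, h6, h3, h4.
Count: 9.

9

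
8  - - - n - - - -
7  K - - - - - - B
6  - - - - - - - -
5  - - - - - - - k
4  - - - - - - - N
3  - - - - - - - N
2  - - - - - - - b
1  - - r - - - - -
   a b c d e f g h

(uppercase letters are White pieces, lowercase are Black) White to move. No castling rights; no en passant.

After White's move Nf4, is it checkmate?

no

After Nf4: black king on h5; in check: yes, from the white knight on f4.
Black has 5 legal replies: Kh6, Kg5, Kxh4, Kg4, Bxf4.
In check but a legal move exists → not checkmate.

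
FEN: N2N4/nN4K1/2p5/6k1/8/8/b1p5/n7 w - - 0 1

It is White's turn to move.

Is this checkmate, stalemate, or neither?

neither

White to move; white king on g7.
In check: no.
Legal moves for White: Nf7+, Ne6+, Nxc6, Nc7, Nb6, Kh8, Kf8, Kh7, Nd6, Nc5, Na5.
White has 11 legal moves and is not in check → neither.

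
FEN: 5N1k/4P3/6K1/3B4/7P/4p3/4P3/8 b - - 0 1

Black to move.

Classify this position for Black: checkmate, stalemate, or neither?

stalemate

Black to move; black king on h8.
In check: no.
King squares — g7: attacked by Kg6; h7: attacked by Kg6; g8: attacked by Bd5.
Legal moves for Black: none.
Not in check and no legal moves → stalemate.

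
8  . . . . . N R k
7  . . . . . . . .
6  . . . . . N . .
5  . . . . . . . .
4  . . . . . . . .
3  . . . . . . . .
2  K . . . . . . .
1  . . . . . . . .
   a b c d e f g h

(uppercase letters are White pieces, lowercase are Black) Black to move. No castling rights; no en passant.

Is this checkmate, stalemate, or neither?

checkmate

Black to move; black king on h8.
In check: yes, from the white rook on g8.
King squares — g7: attacked by Rg8; h7: attacked by Nf6; g8: attacked by Nf6.
Legal moves for Black: none.
In check with no legal moves → checkmate.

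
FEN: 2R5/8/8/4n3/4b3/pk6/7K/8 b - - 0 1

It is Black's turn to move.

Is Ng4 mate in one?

After Ng4: white king on h2; in check: yes, from the black knight on g4.
White has 3 legal replies: Kh3, Kg3, Kg1.
In check but a legal move exists → not checkmate.

no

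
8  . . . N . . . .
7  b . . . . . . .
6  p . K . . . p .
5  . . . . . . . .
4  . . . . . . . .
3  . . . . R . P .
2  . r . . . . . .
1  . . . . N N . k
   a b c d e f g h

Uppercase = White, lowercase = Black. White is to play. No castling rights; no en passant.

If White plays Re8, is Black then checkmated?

no

After Re8: black king on h1; in check: no.
Black is not in check, so this cannot be checkmate.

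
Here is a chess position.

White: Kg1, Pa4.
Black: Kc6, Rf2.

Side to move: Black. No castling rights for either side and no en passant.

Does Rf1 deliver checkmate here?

no

After Rf1: white king on g1; in check: yes, from the black rook on f1.
White has 3 legal replies: Kh2, Kg2, Kxf1.
In check but a legal move exists → not checkmate.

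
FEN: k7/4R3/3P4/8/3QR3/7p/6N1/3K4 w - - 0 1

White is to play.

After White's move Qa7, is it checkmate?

After Qa7: black king on a8; in check: yes, from the white queen on a7.
King squares — a7: attacked by Re7; b7: attacked by Qa7; b8: attacked by Qa7.
Black has no legal moves → checkmate.

yes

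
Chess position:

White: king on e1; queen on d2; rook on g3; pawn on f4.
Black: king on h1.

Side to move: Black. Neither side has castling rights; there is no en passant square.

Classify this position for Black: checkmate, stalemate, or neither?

stalemate

Black to move; black king on h1.
In check: no.
King squares — g1: attacked by Rg3; g2: attacked by Qd2; h2: attacked by Qd2.
Legal moves for Black: none.
Not in check and no legal moves → stalemate.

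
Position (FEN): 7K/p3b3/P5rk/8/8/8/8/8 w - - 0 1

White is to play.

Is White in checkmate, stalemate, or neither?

White to move; white king on h8.
In check: no.
King squares — g7: attacked by Rg6; h7: attacked by Kh6; g8: attacked by Rg6.
Legal moves for White: none.
Not in check and no legal moves → stalemate.

stalemate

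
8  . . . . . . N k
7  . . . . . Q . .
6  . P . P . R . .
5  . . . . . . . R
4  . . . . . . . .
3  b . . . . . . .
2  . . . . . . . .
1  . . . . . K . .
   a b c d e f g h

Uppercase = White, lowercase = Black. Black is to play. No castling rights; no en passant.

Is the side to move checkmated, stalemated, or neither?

Black to move; black king on h8.
In check: yes, from the white rook on h5.
King squares — g7: attacked by Qf7; h7: attacked by Rh5; g8: attacked by Qf7.
Legal moves for Black: none.
In check with no legal moves → checkmate.

checkmate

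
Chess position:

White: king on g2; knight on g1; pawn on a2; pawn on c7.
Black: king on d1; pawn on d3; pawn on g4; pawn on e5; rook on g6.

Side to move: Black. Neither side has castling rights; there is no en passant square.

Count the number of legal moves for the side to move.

Black to move; king on d1.
In check: no.
Legal moves: Rg8, Rg7, Rh6, Rf6, Re6, Rd6, Rc6, Rb6, Ra6, Rg5, Kd2, Kc2, Ke1, Kc1, e4, g3, d2.
Count: 17.

17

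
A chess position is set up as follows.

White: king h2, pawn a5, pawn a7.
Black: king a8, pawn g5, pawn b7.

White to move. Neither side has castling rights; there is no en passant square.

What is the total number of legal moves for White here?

6

White to move; king on h2.
In check: no.
Legal moves: Kh3, Kg3, Kg2, Kh1, Kg1, a6.
Count: 6.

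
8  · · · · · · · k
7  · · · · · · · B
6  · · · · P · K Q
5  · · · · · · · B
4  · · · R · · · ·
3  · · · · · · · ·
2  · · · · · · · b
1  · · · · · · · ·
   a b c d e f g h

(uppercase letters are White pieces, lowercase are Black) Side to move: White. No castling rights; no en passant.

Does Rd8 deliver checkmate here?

yes

After Rd8: black king on h8; in check: yes, from the white rook on d8.
King squares — g7: attacked by Kg6; h7: attacked by Kg6; g8: attacked by Bh7.
Black has no legal moves → checkmate.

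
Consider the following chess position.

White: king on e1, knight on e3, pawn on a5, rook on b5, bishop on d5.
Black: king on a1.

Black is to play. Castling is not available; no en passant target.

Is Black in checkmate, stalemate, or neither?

Black to move; black king on a1.
In check: no.
King squares — b1: attacked by Rb5; a2: attacked by Bd5; b2: attacked by Rb5.
Legal moves for Black: none.
Not in check and no legal moves → stalemate.

stalemate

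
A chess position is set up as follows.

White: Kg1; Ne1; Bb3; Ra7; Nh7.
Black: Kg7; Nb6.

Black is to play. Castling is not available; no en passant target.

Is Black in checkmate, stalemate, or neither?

neither

Black to move; black king on g7.
In check: yes, from the white rook on a7.
King squares — f6: attacked by Nh7; g6: available; h6: available; f7: attacked by Bb3; h7: attacked by Ra7; f8: attacked by Nh7; g8: attacked by Bb3; h8: available.
Legal moves for Black: Kh8, Kh6, Kg6, Nd7.
Black is in check but has 4 legal moves → neither.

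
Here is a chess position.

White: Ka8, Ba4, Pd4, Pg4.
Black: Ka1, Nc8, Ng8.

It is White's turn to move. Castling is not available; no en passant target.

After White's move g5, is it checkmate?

After g5: black king on a1; in check: no.
Black is not in check, so this cannot be checkmate.

no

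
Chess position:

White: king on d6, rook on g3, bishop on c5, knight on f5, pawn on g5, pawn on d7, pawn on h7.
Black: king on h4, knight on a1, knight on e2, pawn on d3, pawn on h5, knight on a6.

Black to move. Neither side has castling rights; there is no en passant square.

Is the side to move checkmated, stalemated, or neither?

checkmate

Black to move; black king on h4.
In check: yes, from the white knight on f5.
King squares — g3: attacked by Nf5; h3: attacked by Rg3; g4: attacked by Rg3; g5: attacked by Rg3; h5: own pawn.
Legal moves for Black: none.
In check with no legal moves → checkmate.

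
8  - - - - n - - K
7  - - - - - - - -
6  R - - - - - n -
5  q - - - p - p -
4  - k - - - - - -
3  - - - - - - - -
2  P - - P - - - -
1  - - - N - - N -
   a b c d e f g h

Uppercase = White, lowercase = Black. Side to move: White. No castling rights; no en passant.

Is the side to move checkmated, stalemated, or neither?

neither

White to move; white king on h8.
In check: yes, from the black knight on g6.
Legal moves for White: Kg8, Kh7, Rxg6.
White is in check but has 3 legal moves → neither.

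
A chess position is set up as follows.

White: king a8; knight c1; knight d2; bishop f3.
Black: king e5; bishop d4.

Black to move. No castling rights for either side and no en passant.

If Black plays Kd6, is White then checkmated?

After Kd6: white king on a8; in check: no.
White is not in check, so this cannot be checkmate.

no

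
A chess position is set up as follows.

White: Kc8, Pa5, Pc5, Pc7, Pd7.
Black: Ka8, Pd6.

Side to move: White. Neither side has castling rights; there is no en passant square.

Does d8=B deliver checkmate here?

After d8=B: black king on a8; in check: no.
Black is not in check, so this cannot be checkmate.

no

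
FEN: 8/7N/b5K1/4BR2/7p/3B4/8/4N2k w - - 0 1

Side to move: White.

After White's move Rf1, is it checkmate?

yes

After Rf1: black king on h1; in check: yes, from the white rook on f1.
King squares — g1: attacked by Rf1; g2: attacked by Ne1; h2: attacked by Be5.
Black has no legal moves → checkmate.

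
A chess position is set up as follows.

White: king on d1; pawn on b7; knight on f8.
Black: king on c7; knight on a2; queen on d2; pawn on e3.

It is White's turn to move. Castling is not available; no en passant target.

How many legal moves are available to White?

White to move; king on d1.
In check: yes, from the black queen on d2.
Legal moves: none.
Count: 0.

0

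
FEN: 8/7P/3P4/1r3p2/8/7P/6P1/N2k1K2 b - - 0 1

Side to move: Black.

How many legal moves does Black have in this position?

Black to move; king on d1.
In check: no.
Legal moves: Rb8, Rb7, Rb6, Re5, Rd5, Rc5, Ra5, Rb4, Rb3, Rb2, Rb1, Kd2, Kc1, f4.
Count: 14.

14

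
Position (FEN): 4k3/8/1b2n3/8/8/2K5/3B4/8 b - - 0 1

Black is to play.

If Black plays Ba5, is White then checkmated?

After Ba5: white king on c3; in check: yes, from the black bishop on a5.
White has 5 legal replies: Kc4, Kd3, Kb3, Kc2, Kb2.
In check but a legal move exists → not checkmate.

no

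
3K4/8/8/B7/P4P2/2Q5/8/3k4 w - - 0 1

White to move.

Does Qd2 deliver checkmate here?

yes

After Qd2: black king on d1; in check: yes, from the white queen on d2.
King squares — c1: attacked by Qd2; e1: attacked by Qd2; c2: attacked by Qd2; d2: attacked by Ba5; e2: attacked by Qd2.
Black has no legal moves → checkmate.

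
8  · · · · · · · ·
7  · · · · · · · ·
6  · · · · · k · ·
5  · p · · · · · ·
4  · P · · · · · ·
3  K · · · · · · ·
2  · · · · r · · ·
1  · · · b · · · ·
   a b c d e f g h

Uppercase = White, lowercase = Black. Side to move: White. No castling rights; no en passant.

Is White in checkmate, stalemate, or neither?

White to move; white king on a3.
In check: no.
King squares — a2: attacked by Re2; b2: attacked by Re2; b3: attacked by Bd1; a4: attacked by Bd1; b4: own pawn.
Legal moves for White: none.
Not in check and no legal moves → stalemate.

stalemate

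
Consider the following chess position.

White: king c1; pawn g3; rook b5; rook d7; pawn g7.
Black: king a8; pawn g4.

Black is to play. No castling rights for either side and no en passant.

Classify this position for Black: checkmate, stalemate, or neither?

stalemate

Black to move; black king on a8.
In check: no.
King squares — a7: attacked by Rd7; b7: attacked by Rb5; b8: attacked by Rb5.
Legal moves for Black: none.
Not in check and no legal moves → stalemate.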